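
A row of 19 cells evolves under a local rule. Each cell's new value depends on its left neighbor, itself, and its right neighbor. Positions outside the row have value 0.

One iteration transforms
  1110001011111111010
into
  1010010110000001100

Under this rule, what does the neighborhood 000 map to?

0

At position 4 the neighborhood is 000; the next row has 0 there.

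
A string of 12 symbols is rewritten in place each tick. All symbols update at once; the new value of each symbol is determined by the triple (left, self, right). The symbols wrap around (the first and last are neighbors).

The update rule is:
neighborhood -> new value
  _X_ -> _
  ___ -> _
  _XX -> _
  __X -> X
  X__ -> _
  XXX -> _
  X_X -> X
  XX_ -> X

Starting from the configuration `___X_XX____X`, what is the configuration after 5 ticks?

X_X___X___X_

tick 1: __X_X_X___X_
tick 2: _X_X_X___X__
tick 3: X_X_X___X___
tick 4: _X_X___X___X
tick 5: X_X___X___X_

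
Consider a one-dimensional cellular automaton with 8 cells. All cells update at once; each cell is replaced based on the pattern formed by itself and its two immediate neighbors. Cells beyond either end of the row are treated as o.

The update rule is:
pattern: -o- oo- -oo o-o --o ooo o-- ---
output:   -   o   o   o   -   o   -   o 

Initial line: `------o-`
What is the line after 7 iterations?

ooooo--o

-oooo--o
ooooo--o
ooooo--o  (fixed point — unchanged through iteration 7)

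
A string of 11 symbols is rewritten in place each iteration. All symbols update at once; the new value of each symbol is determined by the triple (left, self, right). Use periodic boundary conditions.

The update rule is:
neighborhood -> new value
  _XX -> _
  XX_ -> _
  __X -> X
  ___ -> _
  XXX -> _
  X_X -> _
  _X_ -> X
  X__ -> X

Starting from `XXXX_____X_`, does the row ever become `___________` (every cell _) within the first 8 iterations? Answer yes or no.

____X___XX_
___XXX_X__X
X_X____XXXX
__XX__X____
_X__XXXX___
XXXX____X__
____X__XXXX
X__XXXX____
iteration 8 is X__XXXX____, still not uniform _

no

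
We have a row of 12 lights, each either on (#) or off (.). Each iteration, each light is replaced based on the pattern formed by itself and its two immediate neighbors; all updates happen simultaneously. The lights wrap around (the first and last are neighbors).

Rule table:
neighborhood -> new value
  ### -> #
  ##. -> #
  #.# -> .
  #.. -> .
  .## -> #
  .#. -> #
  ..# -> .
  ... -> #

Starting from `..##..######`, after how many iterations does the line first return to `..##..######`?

1

..##..######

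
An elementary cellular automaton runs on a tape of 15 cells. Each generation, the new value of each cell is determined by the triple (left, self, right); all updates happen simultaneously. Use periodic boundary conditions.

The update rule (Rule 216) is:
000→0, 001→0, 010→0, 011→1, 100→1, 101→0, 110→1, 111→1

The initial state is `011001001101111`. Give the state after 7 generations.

011100101101111
011110001101111
011111001101111
011111101101111
011111101101111  (fixed point — unchanged through generation 7)

011111101101111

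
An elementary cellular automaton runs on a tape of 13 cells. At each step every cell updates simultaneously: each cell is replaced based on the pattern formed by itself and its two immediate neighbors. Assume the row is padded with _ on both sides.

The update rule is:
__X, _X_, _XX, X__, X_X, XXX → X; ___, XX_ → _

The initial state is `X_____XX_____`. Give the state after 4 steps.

step 1: XX___XX_X____
step 2: X_X_XX_XXX___
step 3: XXXXX_XXX_X__
step 4: XXXX_XXX_XXX_

XXXX_XXX_XXX_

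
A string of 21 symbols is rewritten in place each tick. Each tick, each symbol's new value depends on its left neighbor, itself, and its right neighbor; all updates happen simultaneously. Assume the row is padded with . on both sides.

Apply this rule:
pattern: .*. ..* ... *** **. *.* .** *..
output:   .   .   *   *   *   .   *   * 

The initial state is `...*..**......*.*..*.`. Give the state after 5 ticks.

*****.************.**

**..*.*******....*..*
***...**********..*..
*****.***********..**
*****.************.**
*****.************.**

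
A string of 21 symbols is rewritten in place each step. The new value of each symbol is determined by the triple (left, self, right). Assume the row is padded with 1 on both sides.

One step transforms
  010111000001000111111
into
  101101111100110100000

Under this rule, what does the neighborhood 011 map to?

At position 3 the neighborhood is 011; the next row has 1 there.

1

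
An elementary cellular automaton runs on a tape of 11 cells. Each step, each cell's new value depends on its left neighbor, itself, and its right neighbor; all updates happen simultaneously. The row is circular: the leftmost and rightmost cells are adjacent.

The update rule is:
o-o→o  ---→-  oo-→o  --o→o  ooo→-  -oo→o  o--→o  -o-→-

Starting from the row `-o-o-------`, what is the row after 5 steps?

o-o-o-oooo-

step 1: o-o-o------
step 2: -o-o-o----o
step 3: o-o-o-o--o-
step 4: -o-o-o-oo-o
step 5: o-o-o-oooo-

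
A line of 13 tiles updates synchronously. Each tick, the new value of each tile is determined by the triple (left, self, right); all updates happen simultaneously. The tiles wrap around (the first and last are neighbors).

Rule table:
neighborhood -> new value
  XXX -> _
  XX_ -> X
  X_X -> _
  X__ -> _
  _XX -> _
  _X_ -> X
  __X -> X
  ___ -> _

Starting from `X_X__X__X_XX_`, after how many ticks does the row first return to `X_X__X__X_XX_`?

X_X_XX_XX__X_
X_X__X__X_XX_

2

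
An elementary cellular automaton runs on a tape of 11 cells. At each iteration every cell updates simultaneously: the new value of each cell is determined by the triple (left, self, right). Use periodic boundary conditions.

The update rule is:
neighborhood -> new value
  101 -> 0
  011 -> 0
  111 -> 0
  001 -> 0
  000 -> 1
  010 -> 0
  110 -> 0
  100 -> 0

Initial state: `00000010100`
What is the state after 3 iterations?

11111000001
00000011100
11111000001

11111000001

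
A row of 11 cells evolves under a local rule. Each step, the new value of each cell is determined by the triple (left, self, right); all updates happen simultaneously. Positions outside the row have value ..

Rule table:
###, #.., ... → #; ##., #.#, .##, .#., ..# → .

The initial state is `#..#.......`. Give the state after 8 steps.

.#..#######
..#..#####.
#..#..###.#
.#..#..#...
..#..#..###
#..#..#..#.
.#..#..#..#
..#..#..#..

..#..#..#..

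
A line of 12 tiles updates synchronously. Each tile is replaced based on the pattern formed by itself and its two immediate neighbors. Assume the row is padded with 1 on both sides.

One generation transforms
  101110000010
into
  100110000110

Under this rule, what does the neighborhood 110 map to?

At position 0 the neighborhood is 110; the next row has 1 there.

1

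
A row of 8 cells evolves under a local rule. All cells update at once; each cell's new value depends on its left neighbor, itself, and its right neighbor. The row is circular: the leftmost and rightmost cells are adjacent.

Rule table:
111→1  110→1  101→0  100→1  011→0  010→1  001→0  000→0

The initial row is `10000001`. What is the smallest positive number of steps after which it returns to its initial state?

11000000
01100000
00110000
00011000
00001100
00000110
00000011
10000001

8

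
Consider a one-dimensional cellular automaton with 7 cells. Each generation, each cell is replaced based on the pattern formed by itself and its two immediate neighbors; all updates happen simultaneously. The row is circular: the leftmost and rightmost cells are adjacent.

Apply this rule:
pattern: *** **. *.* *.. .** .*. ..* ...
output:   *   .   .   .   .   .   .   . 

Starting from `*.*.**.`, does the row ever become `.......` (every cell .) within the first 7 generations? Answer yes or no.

.......
all cells are . at generation 1

yes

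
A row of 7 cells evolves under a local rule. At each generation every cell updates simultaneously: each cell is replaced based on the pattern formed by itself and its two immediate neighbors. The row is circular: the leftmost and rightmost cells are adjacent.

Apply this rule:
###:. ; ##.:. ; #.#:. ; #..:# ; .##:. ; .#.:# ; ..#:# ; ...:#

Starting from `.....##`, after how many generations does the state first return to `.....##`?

#####..
.....##

2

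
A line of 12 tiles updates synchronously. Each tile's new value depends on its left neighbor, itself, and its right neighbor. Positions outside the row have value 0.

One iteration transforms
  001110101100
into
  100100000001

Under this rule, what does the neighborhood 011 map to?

0

At position 2 the neighborhood is 011; the next row has 0 there.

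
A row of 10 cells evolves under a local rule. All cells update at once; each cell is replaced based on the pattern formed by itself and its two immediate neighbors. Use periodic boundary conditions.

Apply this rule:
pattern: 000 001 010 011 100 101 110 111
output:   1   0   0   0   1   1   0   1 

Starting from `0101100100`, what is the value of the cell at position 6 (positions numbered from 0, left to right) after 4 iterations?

0010010011
1001001000
0100100110
0010010001
position 6 holds 0

0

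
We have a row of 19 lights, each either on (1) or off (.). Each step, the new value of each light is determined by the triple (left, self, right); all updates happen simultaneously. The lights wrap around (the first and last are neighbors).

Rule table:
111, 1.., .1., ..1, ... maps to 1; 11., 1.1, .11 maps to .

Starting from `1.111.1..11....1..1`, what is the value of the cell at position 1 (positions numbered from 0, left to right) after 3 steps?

...1..111..1111111.
111111.1.11.11111.1
11111..1.....111...
position 1 holds 1

1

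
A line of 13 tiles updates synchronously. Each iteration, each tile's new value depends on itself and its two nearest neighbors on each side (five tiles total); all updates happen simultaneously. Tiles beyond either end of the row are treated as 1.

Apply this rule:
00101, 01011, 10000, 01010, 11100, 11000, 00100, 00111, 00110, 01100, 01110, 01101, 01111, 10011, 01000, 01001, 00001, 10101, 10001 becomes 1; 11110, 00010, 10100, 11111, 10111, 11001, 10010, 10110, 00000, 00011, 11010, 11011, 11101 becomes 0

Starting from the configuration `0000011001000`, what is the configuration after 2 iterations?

iteration 1: 1101011001110
iteration 2: 0001101011100

0001101011100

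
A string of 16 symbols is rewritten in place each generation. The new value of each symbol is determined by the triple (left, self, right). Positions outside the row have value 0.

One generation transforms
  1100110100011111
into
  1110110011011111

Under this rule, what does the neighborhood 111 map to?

At position 12 the neighborhood is 111; the next row has 1 there.

1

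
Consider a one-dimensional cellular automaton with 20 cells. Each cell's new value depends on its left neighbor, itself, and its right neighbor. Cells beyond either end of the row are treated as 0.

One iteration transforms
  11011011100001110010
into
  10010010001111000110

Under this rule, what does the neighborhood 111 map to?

0

At position 7 the neighborhood is 111; the next row has 0 there.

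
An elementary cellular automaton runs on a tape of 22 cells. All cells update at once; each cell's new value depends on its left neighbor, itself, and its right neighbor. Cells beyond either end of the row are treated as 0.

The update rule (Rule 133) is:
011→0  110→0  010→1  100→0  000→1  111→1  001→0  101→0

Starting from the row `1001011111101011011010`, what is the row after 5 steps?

step 1: 1001001111001000000010
step 2: 1001000110001011111010
step 3: 1001010000101001110010
step 4: 1001010110101000100010
step 5: 1001010000101010101010

1001010000101010101010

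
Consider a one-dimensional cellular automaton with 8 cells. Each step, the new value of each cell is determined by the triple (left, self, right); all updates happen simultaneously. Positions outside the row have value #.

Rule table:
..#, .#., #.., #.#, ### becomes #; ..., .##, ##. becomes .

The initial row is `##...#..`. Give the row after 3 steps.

#.#.#.##

step 1: #.#.####
step 2: .###.###
step 3: #.#.#.##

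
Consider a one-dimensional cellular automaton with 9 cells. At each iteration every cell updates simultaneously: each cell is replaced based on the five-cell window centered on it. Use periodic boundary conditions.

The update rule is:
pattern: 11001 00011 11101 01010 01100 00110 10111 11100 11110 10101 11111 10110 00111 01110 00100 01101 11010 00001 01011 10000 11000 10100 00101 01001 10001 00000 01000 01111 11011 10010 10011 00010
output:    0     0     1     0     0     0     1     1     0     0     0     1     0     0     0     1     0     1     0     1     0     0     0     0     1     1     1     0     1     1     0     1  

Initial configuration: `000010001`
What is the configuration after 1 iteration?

111101110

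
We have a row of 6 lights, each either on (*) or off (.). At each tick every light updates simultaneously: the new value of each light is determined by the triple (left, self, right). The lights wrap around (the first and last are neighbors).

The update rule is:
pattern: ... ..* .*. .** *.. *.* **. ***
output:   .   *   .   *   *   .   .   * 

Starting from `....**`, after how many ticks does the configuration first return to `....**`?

12

*..**.
.***..
***.*.
**....
*.*..*
...***
*.***.
..**..
.**.*.
**...*
*.*.**
....**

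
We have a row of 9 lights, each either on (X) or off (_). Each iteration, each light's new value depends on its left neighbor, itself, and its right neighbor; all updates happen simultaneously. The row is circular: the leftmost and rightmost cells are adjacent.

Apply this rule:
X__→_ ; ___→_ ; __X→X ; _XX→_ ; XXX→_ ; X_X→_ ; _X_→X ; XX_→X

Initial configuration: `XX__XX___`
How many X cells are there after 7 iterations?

4

_X_X_X__X
_X_X_X_XX
_X_X_X__X  (repeats iteration 1; period 2)
iteration 7: _X_X_X__X
count of X: 4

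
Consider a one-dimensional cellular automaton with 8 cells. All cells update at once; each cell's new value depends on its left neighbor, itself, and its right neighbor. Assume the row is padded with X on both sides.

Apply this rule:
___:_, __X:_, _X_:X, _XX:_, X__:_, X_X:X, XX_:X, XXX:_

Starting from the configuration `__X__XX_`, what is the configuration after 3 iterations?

__X_____

iteration 1: __X___XX
iteration 2: __X_____
iteration 3: __X_____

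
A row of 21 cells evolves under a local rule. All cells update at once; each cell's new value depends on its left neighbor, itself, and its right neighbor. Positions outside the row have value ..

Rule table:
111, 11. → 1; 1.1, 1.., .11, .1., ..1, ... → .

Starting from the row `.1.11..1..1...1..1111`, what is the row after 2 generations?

...................11

generation 1: ....1.............111
generation 2: ...................11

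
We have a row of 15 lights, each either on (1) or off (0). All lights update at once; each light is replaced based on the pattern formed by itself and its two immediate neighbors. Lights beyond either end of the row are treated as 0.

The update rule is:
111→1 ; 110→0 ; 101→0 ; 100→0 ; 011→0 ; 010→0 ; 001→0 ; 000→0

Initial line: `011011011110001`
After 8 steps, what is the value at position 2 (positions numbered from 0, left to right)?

000000001100000
000000000000000
000000000000000  (fixed point — unchanged through step 8)
position 2 holds 0

0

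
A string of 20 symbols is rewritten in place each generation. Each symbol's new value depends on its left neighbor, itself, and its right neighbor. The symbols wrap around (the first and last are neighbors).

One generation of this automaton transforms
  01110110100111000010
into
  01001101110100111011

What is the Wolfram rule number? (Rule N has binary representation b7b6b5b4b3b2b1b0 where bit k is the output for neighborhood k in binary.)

61

position 2: 111 → 0  (bit 7 = 0)
position 3: 110 → 0  (bit 6 = 0)
position 4: 101 → 1  (bit 5 = 1)
position 9: 100 → 1  (bit 4 = 1)
position 1: 011 → 1  (bit 3 = 1)
position 8: 010 → 1  (bit 2 = 1)
position 0: 001 → 0  (bit 1 = 0)
position 15: 000 → 1  (bit 0 = 1)
bits b7..b0 = 00111101 = 61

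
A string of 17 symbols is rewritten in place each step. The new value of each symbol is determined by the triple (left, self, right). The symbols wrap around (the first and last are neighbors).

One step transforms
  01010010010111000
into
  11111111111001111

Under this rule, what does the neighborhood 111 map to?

At position 12 the neighborhood is 111; the next row has 0 there.

0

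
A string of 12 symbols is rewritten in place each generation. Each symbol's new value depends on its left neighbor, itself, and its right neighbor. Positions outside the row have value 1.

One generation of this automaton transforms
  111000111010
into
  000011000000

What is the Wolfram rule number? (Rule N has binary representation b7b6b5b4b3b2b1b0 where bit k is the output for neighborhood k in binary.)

position 0: 111 → 0  (bit 7 = 0)
position 2: 110 → 0  (bit 6 = 0)
position 9: 101 → 0  (bit 5 = 0)
position 3: 100 → 0  (bit 4 = 0)
position 6: 011 → 0  (bit 3 = 0)
position 10: 010 → 0  (bit 2 = 0)
position 5: 001 → 1  (bit 1 = 1)
position 4: 000 → 1  (bit 0 = 1)
bits b7..b0 = 00000011 = 3

3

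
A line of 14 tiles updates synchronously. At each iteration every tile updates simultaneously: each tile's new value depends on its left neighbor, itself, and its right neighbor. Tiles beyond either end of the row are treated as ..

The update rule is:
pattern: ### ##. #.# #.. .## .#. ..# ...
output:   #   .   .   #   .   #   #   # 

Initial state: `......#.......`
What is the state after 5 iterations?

###.######.###

##############
.############.
#.##########.#
#..########..#
###.######.###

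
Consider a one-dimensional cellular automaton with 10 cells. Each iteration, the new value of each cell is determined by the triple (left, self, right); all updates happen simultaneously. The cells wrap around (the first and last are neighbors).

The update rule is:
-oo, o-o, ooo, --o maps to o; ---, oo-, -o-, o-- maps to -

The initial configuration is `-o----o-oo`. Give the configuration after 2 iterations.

----o-oo-o

o----o-oo-
----o-oo-o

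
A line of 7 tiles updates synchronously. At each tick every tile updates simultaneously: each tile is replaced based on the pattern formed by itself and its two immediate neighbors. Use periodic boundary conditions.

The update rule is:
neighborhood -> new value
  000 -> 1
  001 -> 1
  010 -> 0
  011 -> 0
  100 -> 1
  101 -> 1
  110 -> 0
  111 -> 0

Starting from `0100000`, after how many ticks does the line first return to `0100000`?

tick 1: 1011111
tick 2: 0100000

2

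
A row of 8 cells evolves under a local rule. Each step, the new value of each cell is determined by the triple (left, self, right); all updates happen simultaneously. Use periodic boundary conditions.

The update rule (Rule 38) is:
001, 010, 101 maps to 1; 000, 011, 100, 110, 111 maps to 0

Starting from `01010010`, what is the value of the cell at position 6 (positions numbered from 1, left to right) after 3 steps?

11110110
00001001
00011011
position 6 holds 0

0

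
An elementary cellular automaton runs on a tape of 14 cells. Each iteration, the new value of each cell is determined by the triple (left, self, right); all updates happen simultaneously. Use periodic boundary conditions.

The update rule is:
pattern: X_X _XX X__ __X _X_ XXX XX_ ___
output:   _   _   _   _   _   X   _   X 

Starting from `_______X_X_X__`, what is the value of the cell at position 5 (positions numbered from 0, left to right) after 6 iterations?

X

XXXXXX_______X
XXXXX__XXXXX__
_XXX____XXX___
__X__XX__X__XX
______________
XXXXXXXXXXXXXX
position 5 holds X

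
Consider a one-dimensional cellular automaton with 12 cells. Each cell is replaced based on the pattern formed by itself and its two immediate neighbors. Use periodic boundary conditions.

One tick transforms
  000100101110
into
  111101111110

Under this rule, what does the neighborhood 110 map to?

At position 10 the neighborhood is 110; the next row has 1 there.

1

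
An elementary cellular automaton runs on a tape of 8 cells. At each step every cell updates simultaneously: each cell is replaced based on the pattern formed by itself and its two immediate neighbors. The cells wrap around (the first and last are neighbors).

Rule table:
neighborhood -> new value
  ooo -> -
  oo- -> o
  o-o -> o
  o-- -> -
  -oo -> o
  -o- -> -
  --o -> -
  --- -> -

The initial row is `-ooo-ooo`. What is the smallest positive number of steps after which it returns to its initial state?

2

oo-ooo-o
-ooo-ooo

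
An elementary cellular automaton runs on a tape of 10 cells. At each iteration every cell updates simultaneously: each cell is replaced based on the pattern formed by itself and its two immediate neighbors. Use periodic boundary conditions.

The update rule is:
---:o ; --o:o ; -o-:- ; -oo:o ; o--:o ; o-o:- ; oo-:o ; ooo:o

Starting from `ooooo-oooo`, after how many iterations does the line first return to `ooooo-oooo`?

ooooo-oooo

1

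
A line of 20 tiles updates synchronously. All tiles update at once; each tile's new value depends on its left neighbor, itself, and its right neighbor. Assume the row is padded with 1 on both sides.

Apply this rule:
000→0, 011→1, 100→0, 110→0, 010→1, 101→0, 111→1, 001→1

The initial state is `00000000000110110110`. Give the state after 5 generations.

generation 1: 00000000001100100100
generation 2: 00000000011001101101
generation 3: 00000000110011001001
generation 4: 00000001100110011011
generation 5: 00000011001100110011

00000011001100110011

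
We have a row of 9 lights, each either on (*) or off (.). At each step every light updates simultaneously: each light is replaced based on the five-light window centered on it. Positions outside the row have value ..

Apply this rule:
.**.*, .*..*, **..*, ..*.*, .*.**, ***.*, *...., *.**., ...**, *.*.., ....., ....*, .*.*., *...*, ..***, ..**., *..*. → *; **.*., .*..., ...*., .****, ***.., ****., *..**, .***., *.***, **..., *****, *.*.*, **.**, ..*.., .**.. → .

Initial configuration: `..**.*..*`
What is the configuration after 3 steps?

step 1: ****.***.
step 2: *..*.....
step 3: .**..****

.**..****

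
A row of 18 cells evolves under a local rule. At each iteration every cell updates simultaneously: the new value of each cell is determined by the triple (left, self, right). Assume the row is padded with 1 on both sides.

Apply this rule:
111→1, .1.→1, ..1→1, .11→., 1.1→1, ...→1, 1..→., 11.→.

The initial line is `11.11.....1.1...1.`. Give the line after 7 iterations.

1.1.111.1.11111.1.

1.1...1111111.1111
.11.11.11111.1.111
1..1..1.111.111.11
..11.111.1.1.1.1.1
.1..1.1.111111111.
11.11111.1111111.1
1.1.111.1.11111.1.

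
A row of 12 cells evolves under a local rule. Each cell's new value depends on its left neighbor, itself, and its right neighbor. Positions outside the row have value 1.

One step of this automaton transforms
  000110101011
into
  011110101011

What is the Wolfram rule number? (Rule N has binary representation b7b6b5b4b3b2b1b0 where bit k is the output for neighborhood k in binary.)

position 11: 111 → 1  (bit 7 = 1)
position 4: 110 → 1  (bit 6 = 1)
position 5: 101 → 0  (bit 5 = 0)
position 0: 100 → 0  (bit 4 = 0)
position 3: 011 → 1  (bit 3 = 1)
position 6: 010 → 1  (bit 2 = 1)
position 2: 001 → 1  (bit 1 = 1)
position 1: 000 → 1  (bit 0 = 1)
bits b7..b0 = 11001111 = 207

207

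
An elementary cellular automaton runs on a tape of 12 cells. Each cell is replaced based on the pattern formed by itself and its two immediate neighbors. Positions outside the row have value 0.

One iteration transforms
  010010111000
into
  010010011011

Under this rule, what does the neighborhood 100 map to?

0

At position 2 the neighborhood is 100; the next row has 0 there.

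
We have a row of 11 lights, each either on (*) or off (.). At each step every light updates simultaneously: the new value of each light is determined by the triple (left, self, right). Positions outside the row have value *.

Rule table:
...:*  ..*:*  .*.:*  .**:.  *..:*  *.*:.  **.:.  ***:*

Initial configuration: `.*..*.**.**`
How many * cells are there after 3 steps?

step 1: .****.....*
step 2: ..**.*****.
step 3: **....***..
count of *: 5

5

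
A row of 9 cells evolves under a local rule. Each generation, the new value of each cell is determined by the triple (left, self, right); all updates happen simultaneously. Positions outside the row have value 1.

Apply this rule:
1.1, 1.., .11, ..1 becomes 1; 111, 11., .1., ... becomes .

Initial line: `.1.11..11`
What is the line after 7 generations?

1.11.111.
.11.11..1
11.11.111
..11.11..
111.11.11
...11.11.
1.11.11.1

1.11.11.1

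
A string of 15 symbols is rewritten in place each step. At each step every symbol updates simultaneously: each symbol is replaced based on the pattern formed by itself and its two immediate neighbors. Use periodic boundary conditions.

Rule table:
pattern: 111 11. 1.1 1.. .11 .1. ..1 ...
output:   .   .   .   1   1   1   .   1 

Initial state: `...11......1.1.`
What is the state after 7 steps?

11.1.11111.1.11

11.1.11111.1.11
...1.1.....1.1.
11.1.11111.1.11  (repeats step 1; period 2)
step 7: 11.1.11111.1.11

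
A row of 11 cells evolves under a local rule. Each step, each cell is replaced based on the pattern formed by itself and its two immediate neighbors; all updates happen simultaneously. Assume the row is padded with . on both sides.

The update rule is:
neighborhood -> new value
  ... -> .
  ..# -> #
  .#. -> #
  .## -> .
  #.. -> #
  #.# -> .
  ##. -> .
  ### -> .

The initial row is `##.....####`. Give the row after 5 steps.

..#...#....
.###.###...
#.......#..
##.....###.
..#...#...#

..#...#...#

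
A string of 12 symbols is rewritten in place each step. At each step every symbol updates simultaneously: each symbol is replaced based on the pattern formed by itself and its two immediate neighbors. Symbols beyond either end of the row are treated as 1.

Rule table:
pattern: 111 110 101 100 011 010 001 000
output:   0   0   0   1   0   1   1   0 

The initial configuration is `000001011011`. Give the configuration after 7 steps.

101111000110

100011000000
010100100001
010111110010
010000001110
011000010000
000100111001
101111000110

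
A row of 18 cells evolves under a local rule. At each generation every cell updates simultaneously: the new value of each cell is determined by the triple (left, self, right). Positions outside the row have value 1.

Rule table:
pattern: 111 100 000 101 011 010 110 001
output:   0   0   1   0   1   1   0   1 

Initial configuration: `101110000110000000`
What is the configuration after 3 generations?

010010001111001111

generation 1: 001000111100111111
generation 2: 011011100001100000
generation 3: 010010001111001111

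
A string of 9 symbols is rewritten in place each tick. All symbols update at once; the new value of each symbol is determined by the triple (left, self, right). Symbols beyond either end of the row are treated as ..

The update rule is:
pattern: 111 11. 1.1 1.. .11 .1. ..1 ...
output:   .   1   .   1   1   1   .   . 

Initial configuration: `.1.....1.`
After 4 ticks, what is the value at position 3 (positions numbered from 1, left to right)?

tick 1: .11....11
tick 2: .111...11
tick 3: .1.11..11
tick 4: .1.111.11
position 3 holds .

.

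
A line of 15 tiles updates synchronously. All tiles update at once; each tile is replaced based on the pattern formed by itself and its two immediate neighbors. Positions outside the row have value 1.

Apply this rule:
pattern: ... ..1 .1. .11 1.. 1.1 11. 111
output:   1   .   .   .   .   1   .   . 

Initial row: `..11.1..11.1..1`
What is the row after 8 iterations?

..1...111...1..

....1.....1....
.11...111...11.
1...1.....1...1
..1...111...1..
....1.....1....  (repeats iteration 1; period 4)
iteration 8: ..1...111...1..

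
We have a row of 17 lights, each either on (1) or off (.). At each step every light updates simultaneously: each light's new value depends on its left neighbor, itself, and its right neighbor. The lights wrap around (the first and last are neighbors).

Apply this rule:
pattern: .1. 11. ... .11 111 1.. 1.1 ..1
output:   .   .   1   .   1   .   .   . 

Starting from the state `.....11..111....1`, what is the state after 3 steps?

......11..11111..

.111......1..11..
..1..1111.......1
......11..11111..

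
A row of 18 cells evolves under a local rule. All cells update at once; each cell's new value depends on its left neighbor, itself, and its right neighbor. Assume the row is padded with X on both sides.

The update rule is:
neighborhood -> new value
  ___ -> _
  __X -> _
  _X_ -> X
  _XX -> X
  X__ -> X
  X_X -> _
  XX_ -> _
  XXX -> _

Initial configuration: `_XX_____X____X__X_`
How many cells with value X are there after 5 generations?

generation 1: _X_X____XX___XX_X_
generation 2: _X_XX___X_X__X__X_
generation 3: _X_X_X__X_XX_XX_X_
generation 4: _X_X_XX_X_X__X__X_
generation 5: _X_X_X__X_XX_XX_X_
count of X: 9

9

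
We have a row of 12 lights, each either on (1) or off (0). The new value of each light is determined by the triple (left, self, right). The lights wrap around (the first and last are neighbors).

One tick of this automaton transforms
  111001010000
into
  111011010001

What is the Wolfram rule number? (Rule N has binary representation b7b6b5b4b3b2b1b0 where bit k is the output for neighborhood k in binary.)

206

position 1: 111 → 1  (bit 7 = 1)
position 2: 110 → 1  (bit 6 = 1)
position 6: 101 → 0  (bit 5 = 0)
position 3: 100 → 0  (bit 4 = 0)
position 0: 011 → 1  (bit 3 = 1)
position 5: 010 → 1  (bit 2 = 1)
position 4: 001 → 1  (bit 1 = 1)
position 9: 000 → 0  (bit 0 = 0)
bits b7..b0 = 11001110 = 206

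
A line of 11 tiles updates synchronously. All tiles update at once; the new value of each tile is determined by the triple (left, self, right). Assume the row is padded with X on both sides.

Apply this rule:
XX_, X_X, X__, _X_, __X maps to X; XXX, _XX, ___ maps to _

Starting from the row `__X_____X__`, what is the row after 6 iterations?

iteration 1: XXXX___XXXX
iteration 2: ___XX_X____
iteration 3: X_X_XXXX__X
iteration 4: XXXX___XXX_
iteration 5: ___XX_X__XX
iteration 6: X_X_XXXXX__

X_X_XXXXX__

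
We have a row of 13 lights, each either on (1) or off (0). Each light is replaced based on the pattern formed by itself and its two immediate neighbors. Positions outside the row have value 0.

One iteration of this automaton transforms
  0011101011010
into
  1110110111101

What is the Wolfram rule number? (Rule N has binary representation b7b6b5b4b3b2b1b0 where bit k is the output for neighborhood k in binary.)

position 3: 111 → 0  (bit 7 = 0)
position 4: 110 → 1  (bit 6 = 1)
position 5: 101 → 1  (bit 5 = 1)
position 12: 100 → 1  (bit 4 = 1)
position 2: 011 → 1  (bit 3 = 1)
position 6: 010 → 0  (bit 2 = 0)
position 1: 001 → 1  (bit 1 = 1)
position 0: 000 → 1  (bit 0 = 1)
bits b7..b0 = 01111011 = 123

123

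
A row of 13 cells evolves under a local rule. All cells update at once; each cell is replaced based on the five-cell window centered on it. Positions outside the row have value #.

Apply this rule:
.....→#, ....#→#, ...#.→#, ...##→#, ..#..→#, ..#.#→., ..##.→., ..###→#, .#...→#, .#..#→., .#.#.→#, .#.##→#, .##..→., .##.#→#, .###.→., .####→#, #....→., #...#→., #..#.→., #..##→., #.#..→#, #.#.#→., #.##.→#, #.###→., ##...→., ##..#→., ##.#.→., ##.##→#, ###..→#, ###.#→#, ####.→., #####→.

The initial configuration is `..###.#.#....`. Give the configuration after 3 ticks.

..#.#..###.##
...##..#.##.#
..#.....####.

..#.....####.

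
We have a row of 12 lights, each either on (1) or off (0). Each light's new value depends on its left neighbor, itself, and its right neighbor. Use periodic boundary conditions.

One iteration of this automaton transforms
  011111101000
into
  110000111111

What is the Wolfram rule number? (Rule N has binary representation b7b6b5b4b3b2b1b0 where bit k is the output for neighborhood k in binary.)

position 2: 111 → 0  (bit 7 = 0)
position 6: 110 → 1  (bit 6 = 1)
position 7: 101 → 1  (bit 5 = 1)
position 9: 100 → 1  (bit 4 = 1)
position 1: 011 → 1  (bit 3 = 1)
position 8: 010 → 1  (bit 2 = 1)
position 0: 001 → 1  (bit 1 = 1)
position 10: 000 → 1  (bit 0 = 1)
bits b7..b0 = 01111111 = 127

127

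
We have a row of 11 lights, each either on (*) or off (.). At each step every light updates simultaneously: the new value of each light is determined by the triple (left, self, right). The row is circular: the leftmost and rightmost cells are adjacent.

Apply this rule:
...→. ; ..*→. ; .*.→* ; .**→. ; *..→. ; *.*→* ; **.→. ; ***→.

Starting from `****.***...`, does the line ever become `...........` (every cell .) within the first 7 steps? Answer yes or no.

no

step 1: ....*......
step 2: ....*......  (fixed point — unchanged through step 7)
step 7 is ....*......, still not uniform .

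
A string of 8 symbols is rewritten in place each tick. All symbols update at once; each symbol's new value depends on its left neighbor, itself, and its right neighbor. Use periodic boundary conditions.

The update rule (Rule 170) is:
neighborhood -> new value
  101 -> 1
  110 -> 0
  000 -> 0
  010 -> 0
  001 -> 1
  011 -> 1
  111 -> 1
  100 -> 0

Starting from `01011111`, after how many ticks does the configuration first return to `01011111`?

10111110
01111101
11111010
11110101
11101011
11010111
10101111
01011111

8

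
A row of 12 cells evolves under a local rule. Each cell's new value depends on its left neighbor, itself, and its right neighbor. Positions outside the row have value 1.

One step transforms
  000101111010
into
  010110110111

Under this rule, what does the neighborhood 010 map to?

1

At position 3 the neighborhood is 010; the next row has 1 there.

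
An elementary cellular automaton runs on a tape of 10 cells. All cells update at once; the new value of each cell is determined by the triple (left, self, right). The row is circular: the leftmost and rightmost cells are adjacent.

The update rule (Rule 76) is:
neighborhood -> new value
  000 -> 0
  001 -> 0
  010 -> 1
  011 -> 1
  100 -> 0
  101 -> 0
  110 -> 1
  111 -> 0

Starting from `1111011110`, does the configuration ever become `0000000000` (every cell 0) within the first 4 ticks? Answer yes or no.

no

1001010010
1001010010  (fixed point — unchanged through tick 4)
tick 4 is 1001010010, still not uniform 0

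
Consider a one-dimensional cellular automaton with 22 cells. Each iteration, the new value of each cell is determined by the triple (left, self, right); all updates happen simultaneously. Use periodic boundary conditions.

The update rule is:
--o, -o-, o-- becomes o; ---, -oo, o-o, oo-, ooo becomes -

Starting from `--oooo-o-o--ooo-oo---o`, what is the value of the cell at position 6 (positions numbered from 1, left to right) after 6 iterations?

iteration 1: oo-----o-ooo------o-oo
iteration 2: --o---oo----o----oo---
iteration 3: -ooo-o--o--ooo--o--o--
iteration 4: o----oooooo---ooooooo-
iteration 5: oo--o------o-o--------
iteration 6: --oooo----oo-oo------o
position 6 holds o

o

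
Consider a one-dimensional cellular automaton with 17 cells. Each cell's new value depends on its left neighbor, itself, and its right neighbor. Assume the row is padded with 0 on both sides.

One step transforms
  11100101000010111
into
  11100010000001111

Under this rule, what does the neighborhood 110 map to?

1

At position 2 the neighborhood is 110; the next row has 1 there.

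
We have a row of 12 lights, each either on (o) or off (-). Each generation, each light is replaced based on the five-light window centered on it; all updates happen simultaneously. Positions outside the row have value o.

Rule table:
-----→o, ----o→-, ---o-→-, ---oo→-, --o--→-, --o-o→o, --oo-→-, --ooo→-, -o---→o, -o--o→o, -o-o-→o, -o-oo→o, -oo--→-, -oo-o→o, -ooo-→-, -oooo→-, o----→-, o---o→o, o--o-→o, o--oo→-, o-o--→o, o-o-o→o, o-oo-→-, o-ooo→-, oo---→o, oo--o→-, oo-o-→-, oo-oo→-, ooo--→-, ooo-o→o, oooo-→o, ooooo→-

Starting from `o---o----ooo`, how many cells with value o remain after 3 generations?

5

-oo--o------
----o-o-oo--
o---oooo----
count of o: 5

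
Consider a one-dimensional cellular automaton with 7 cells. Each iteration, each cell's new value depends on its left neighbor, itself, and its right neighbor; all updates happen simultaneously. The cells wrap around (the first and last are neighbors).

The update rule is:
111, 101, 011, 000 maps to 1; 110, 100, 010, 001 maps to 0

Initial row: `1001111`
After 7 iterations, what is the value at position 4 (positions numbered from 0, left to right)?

0001111
0101110
0011100
1011001
0110001
1100100
1000000
position 4 holds 0

0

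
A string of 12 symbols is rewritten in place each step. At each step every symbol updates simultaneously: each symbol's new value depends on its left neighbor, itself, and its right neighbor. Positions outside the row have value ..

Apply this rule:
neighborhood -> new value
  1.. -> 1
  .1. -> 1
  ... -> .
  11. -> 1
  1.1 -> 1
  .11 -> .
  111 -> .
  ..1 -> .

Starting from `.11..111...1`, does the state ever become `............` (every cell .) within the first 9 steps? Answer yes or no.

step 1: ..11...11..1
step 2: ...11...11.1
step 3: ....11...111
step 4: .....11....1
step 5: ......11...1
step 6: .......11..1
step 7: ........11.1
step 8: .........111
step 9: ...........1
step 9 is ...........1, still not uniform .

no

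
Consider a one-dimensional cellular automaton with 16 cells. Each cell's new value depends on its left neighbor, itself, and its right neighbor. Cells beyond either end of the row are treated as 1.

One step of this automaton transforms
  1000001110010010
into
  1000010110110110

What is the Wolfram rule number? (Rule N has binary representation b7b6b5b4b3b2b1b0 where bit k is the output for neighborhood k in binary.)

198

position 7: 111 → 1  (bit 7 = 1)
position 0: 110 → 1  (bit 6 = 1)
position 15: 101 → 0  (bit 5 = 0)
position 1: 100 → 0  (bit 4 = 0)
position 6: 011 → 0  (bit 3 = 0)
position 11: 010 → 1  (bit 2 = 1)
position 5: 001 → 1  (bit 1 = 1)
position 2: 000 → 0  (bit 0 = 0)
bits b7..b0 = 11000110 = 198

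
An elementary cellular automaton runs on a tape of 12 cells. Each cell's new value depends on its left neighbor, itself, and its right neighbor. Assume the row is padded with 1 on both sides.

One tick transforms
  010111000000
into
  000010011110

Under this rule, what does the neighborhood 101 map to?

At position 0 the neighborhood is 101; the next row has 0 there.

0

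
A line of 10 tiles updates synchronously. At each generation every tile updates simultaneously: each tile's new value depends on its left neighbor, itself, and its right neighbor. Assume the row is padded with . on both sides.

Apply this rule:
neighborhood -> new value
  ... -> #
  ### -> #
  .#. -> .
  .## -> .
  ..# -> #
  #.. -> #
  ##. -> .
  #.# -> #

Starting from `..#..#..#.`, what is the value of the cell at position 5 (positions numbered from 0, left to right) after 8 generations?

#

generation 1: ##.##.##.#
generation 2: ..#..#..#.  (repeats generation 0; period 2)
generation 8: ..#..#..#.
position 5 holds #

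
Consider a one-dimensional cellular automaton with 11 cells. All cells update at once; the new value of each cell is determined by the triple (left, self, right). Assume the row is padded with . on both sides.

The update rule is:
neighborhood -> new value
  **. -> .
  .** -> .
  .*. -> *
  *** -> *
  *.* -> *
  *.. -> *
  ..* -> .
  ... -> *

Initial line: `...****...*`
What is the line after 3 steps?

**..**.**.*
..*...*..**
*.***.**...

*.***.**...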